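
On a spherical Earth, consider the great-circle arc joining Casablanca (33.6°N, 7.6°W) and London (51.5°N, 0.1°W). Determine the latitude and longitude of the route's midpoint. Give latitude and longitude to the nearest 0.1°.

≈ (42.6°N, 4.4°W)

The haversine formula gives a central angle δ ≈ 0.327 rad (18.7°) between the endpoints.
Interpolate at f = 1/2 with slerp weights a = sin((1−f)δ)/sin δ ≈ 0.507, b = sin(fδ)/sin δ ≈ 0.507.
p = a·p₁ + b·p₂ ≈ (0.734, -0.056, 0.677); φ = arcsin(p_z) ≈ 42.61°, λ = atan2(p_y, p_x) ≈ -4.39°.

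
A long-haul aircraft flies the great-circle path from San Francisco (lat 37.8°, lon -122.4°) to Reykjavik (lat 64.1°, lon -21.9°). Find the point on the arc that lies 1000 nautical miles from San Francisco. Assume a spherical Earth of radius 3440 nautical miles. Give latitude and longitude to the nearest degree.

≈ lat 52°, lon -109°

From cos δ = sin φ₁ sin φ₂ + cos φ₁ cos φ₂ cos Δλ, the central angle is δ ≈ 1.060 rad (60.8°). The total great-circle distance is δ·R ≈ 1.060 × 3440 ≈ 3648 nmi, so the target fraction is f = 1000/3648 ≈ 0.274.
Interpolate at f ≈ 0.274 with slerp weights a = sin((1−f)δ)/sin δ ≈ 0.798, b = sin(fδ)/sin δ ≈ 0.328.
p = a·p₁ + b·p₂ ≈ (-0.205, -0.586, 0.784); φ = arcsin(p_z) ≈ 51.66°, λ = atan2(p_y, p_x) ≈ -109.26°.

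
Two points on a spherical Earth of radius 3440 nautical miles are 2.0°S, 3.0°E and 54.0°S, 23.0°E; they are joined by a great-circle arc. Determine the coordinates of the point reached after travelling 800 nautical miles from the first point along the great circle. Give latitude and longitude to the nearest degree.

Convert each endpoint to a unit vector on the sphere (x = cos φ cos λ, y = cos φ sin λ, z = sin φ).
The central angle between the endpoints is δ = arccos(p₁·p₂) ≈ 0.952 rad (54.5°). The total great-circle distance is δ·R ≈ 0.952 × 3440 ≈ 3274 nmi, so the target fraction is f = 800/3274 ≈ 0.244.
Interpolate at f ≈ 0.244 with slerp weights a = sin((1−f)δ)/sin δ ≈ 0.809, b = sin(fδ)/sin δ ≈ 0.283.
p = a·p₁ + b·p₂ ≈ (0.960, 0.107, -0.257); φ = arcsin(p_z) ≈ -14.90°, λ = atan2(p_y, p_x) ≈ 6.37°.

≈ 15°S, 6°E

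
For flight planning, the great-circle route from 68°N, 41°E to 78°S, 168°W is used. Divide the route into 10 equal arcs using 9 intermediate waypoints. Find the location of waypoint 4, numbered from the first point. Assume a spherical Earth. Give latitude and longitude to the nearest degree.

≈ 3°N, 66°E

The haversine formula gives a central angle δ ≈ 2.918 rad (167.2°) between the endpoints.
Interpolate at f = 4/10 with slerp weights a = sin((1−f)δ)/sin δ ≈ 4.432, b = sin(fδ)/sin δ ≈ 4.142.
p = a·p₁ + b·p₂ ≈ (0.411, 0.910, 0.057); φ = arcsin(p_z) ≈ 3.28°, λ = atan2(p_y, p_x) ≈ 65.72°.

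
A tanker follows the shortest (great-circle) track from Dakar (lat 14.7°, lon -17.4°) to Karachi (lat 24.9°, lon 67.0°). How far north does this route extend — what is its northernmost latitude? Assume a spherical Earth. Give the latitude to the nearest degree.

The great circle lies in the plane with unit normal n̂ = (p₁ × p₂)/|p₁ × p₂|.
Here n̂_z ≈ +0.890; the vertex latitude is φ_max = arccos|n̂_z| ≈ 27.2°.

≈ 27°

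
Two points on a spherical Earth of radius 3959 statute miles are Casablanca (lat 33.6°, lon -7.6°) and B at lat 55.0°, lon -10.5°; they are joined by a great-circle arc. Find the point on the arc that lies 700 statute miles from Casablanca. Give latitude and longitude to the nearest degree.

≈ lat 44°, lon -9°

Convert each endpoint to a unit vector on the sphere (x = cos φ cos λ, y = cos φ sin λ, z = sin φ).
The central angle between the endpoints is δ = arccos(p₁·p₂) ≈ 0.375 rad (21.5°). The total great-circle distance is δ·R ≈ 0.375 × 3959 ≈ 1485 mi, so the target fraction is f = 700/1485 ≈ 0.471.
Interpolate at f ≈ 0.471 with slerp weights a = sin((1−f)δ)/sin δ ≈ 0.538, b = sin(fδ)/sin δ ≈ 0.480.
p = a·p₁ + b·p₂ ≈ (0.715, -0.109, 0.691); φ = arcsin(p_z) ≈ 43.69°, λ = atan2(p_y, p_x) ≈ -8.70°.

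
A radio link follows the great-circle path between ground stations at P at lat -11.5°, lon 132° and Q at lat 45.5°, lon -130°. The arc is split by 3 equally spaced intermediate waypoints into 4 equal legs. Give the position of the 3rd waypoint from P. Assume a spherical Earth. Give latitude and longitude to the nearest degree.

≈ lat 39°, lon -164°

The haversine formula gives a central angle δ ≈ 1.811 rad (103.8°) between the endpoints.
Interpolate at f = 3/4 with slerp weights a = sin((1−f)δ)/sin δ ≈ 0.450, b = sin(fδ)/sin δ ≈ 1.006.
p = a·p₁ + b·p₂ ≈ (-0.749, -0.212, 0.628); φ = arcsin(p_z) ≈ 38.90°, λ = atan2(p_y, p_x) ≈ -164.16°.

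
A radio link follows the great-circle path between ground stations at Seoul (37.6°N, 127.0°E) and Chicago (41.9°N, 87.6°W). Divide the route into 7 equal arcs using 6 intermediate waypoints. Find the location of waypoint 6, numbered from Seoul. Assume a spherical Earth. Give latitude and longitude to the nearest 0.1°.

≈ 53.6°N, 97.8°W

Write both endpoints as unit vectors p₁, p₂ with components (cos φ cos λ, cos φ sin λ, sin φ).
The central angle between the endpoints is δ = arccos(p₁·p₂) ≈ 1.649 rad (94.5°).
Interpolate at f = 6/7 with slerp weights a = sin((1−f)δ)/sin δ ≈ 0.234, b = sin(fδ)/sin δ ≈ 0.991.
p = a·p₁ + b·p₂ ≈ (-0.081, -0.589, 0.804); φ = arcsin(p_z) ≈ 53.55°, λ = atan2(p_y, p_x) ≈ -97.81°.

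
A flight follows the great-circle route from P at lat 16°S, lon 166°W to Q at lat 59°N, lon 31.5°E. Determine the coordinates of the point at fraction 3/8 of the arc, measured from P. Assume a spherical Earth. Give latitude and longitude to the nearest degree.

≈ lat 33°N, lon 178°W

From cos δ = sin φ₁ sin φ₂ + cos φ₁ cos φ₂ cos Δλ, the central angle is δ ≈ 2.358 rad (135.1°).
Interpolate at f = 3/8 with slerp weights a = sin((1−f)δ)/sin δ ≈ 1.410, b = sin(fδ)/sin δ ≈ 1.096.
p = a·p₁ + b·p₂ ≈ (-0.834, -0.033, 0.551); φ = arcsin(p_z) ≈ 33.41°, λ = atan2(p_y, p_x) ≈ -177.73°.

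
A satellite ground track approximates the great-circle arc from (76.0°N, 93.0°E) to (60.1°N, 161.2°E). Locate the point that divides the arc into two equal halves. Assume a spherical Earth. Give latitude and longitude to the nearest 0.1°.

≈ (71.1°N, 140.3°E)

From cos δ = sin φ₁ sin φ₂ + cos φ₁ cos φ₂ cos Δλ, the central angle is δ ≈ 0.482 rad (27.6°).
Interpolate at f = 1/2 with slerp weights a = sin((1−f)δ)/sin δ ≈ 0.515, b = sin(fδ)/sin δ ≈ 0.515.
p = a·p₁ + b·p₂ ≈ (-0.249, 0.207, 0.946); φ = arcsin(p_z) ≈ 71.08°, λ = atan2(p_y, p_x) ≈ 140.30°.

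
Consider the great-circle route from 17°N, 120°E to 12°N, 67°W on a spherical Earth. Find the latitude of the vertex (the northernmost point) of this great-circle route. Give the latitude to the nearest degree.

The great circle lies in the plane with unit normal n̂ = (p₁ × p₂)/|p₁ × p₂|.
Here n̂_z ≈ +0.229; the vertex latitude is φ_max = arccos|n̂_z| ≈ 76.7°.

≈ 77°N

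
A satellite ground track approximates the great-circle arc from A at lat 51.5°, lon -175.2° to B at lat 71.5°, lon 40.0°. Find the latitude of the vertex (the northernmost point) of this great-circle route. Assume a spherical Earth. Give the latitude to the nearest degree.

The great circle lies in the plane with unit normal n̂ = (p₁ × p₂)/|p₁ × p₂|.
Here n̂_z ≈ -0.140; the vertex latitude is φ_max = arccos|n̂_z| ≈ 82.0°.
Check via Clairaut: cos φ_max = |cos φ₁| · sin C = cos(51.5°)·sin(13.0°) ≈ 0.140, again giving ≈ 82.0°.

≈ 82°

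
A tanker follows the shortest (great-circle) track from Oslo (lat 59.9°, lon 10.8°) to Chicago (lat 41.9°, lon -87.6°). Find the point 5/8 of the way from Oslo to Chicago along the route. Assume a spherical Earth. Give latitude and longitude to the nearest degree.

Write both endpoints as unit vectors p₁, p₂ with components (cos φ cos λ, cos φ sin λ, sin φ).
The central angle between the endpoints is δ = arccos(p₁·p₂) ≈ 1.020 rad (58.4°).
Interpolate at f = 5/8 with slerp weights a = sin((1−f)δ)/sin δ ≈ 0.438, b = sin(fδ)/sin δ ≈ 0.699.
p = a·p₁ + b·p₂ ≈ (0.238, -0.478, 0.845); φ = arcsin(p_z) ≈ 57.72°, λ = atan2(p_y, p_x) ≈ -63.59°.

≈ lat 58°, lon -64°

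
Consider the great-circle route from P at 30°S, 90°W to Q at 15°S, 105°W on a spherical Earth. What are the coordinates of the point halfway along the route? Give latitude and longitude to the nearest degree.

≈ 23°S, 98°W

Convert each endpoint to a unit vector on the sphere (x = cos φ cos λ, y = cos φ sin λ, z = sin φ).
The central angle between the endpoints is δ = arccos(p₁·p₂) ≈ 0.356 rad (20.4°).
Interpolate at f = 1/2 with slerp weights a = sin((1−f)δ)/sin δ ≈ 0.508, b = sin(fδ)/sin δ ≈ 0.508.
p = a·p₁ + b·p₂ ≈ (-0.127, -0.914, -0.385); φ = arcsin(p_z) ≈ -22.67°, λ = atan2(p_y, p_x) ≈ -97.91°.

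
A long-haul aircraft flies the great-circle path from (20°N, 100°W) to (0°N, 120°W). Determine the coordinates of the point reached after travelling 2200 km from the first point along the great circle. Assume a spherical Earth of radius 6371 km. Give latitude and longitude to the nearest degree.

≈ (6°N, 114°W)

Write both endpoints as unit vectors p₁, p₂ with components (cos φ cos λ, cos φ sin λ, sin φ).
The central angle between the endpoints is δ = arccos(p₁·p₂) ≈ 0.489 rad (28.0°). The total great-circle distance is δ·R ≈ 0.489 × 6371 ≈ 3112 km, so the target fraction is f = 2200/3112 ≈ 0.707.
Interpolate at f ≈ 0.707 with slerp weights a = sin((1−f)δ)/sin δ ≈ 0.304, b = sin(fδ)/sin δ ≈ 0.721.
p = a·p₁ + b·p₂ ≈ (-0.410, -0.906, 0.104); φ = arcsin(p_z) ≈ 5.97°, λ = atan2(p_y, p_x) ≈ -114.36°.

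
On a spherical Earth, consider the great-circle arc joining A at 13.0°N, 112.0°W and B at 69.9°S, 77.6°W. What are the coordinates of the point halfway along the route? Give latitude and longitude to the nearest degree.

Write both endpoints as unit vectors p₁, p₂ with components (cos φ cos λ, cos φ sin λ, sin φ).
The central angle between the endpoints is δ = arccos(p₁·p₂) ≈ 1.506 rad (86.3°).
Interpolate at f = 1/2 with slerp weights a = sin((1−f)δ)/sin δ ≈ 0.685, b = sin(fδ)/sin δ ≈ 0.685.
p = a·p₁ + b·p₂ ≈ (-0.200, -0.849, -0.489); φ = arcsin(p_z) ≈ -29.30°, λ = atan2(p_y, p_x) ≈ -103.23°.

≈ 29°S, 103°W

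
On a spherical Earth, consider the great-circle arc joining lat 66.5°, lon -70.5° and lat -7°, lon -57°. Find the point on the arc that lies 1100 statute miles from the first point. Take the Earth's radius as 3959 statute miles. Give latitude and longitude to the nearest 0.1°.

≈ lat 50.9°, lon -64.5°

From cos δ = sin φ₁ sin φ₂ + cos φ₁ cos φ₂ cos Δλ, the central angle is δ ≈ 1.294 rad (74.2°). The total great-circle distance is δ·R ≈ 1.294 × 3959 ≈ 5124 mi, so the target fraction is f = 1100/5124 ≈ 0.215.
Interpolate at f ≈ 0.215 with slerp weights a = sin((1−f)δ)/sin δ ≈ 0.884, b = sin(fδ)/sin δ ≈ 0.285.
p = a·p₁ + b·p₂ ≈ (0.272, -0.570, 0.776); φ = arcsin(p_z) ≈ 50.87°, λ = atan2(p_y, p_x) ≈ -64.49°.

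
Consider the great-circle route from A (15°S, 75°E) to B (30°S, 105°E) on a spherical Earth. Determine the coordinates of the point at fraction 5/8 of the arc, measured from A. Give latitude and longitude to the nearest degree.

≈ (25°S, 93°E)

Write both endpoints as unit vectors p₁, p₂ with components (cos φ cos λ, cos φ sin λ, sin φ).
The central angle between the endpoints is δ = arccos(p₁·p₂) ≈ 0.547 rad (31.4°).
Interpolate at f = 5/8 with slerp weights a = sin((1−f)δ)/sin δ ≈ 0.392, b = sin(fδ)/sin δ ≈ 0.645.
p = a·p₁ + b·p₂ ≈ (-0.047, 0.905, -0.424); φ = arcsin(p_z) ≈ -25.07°, λ = atan2(p_y, p_x) ≈ 92.95°.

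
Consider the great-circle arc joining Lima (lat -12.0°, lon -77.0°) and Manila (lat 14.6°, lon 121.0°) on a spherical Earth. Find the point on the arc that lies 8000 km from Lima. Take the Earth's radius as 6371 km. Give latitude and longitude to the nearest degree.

≈ lat 6°, lon -147°

The haversine formula gives a central angle δ ≈ 2.833 rad (162.3°) between the endpoints. The total great-circle distance is δ·R ≈ 2.833 × 6371 ≈ 18047 km, so the target fraction is f = 8000/18047 ≈ 0.443.
Interpolate at f ≈ 0.443 with slerp weights a = sin((1−f)δ)/sin δ ≈ 3.288, b = sin(fδ)/sin δ ≈ 3.127.
p = a·p₁ + b·p₂ ≈ (-0.835, -0.541, 0.104); φ = arcsin(p_z) ≈ 5.99°, λ = atan2(p_y, p_x) ≈ -147.07°.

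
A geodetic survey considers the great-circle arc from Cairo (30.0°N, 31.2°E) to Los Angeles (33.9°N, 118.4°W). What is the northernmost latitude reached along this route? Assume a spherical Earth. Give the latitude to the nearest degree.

The great circle lies in the plane with unit normal n̂ = (p₁ × p₂)/|p₁ × p₂|.
Here n̂_z ≈ -0.387; the vertex latitude is φ_max = arccos|n̂_z| ≈ 67.2°.
Check via Clairaut: cos φ_max = |cos φ₁| · sin C = cos(30.0°)·sin(26.5°) ≈ 0.387, again giving ≈ 67.2°.

≈ 67°N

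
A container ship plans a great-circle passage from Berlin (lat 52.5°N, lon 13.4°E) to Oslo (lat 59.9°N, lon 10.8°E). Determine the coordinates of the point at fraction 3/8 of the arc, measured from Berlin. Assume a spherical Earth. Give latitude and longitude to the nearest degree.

≈ lat 55°N, lon 13°E

Write both endpoints as unit vectors p₁, p₂ with components (cos φ cos λ, cos φ sin λ, sin φ).
The central angle between the endpoints is δ = arccos(p₁·p₂) ≈ 0.132 rad (7.5°).
Interpolate at f = 3/8 with slerp weights a = sin((1−f)δ)/sin δ ≈ 0.626, b = sin(fδ)/sin δ ≈ 0.376.
p = a·p₁ + b·p₂ ≈ (0.556, 0.124, 0.822); φ = arcsin(p_z) ≈ 55.28°, λ = atan2(p_y, p_x) ≈ 12.54°.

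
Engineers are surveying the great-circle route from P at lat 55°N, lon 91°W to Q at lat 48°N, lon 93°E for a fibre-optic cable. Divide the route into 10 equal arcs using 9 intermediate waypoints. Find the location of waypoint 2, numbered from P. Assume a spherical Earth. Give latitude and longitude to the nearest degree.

From cos δ = sin φ₁ sin φ₂ + cos φ₁ cos φ₂ cos Δλ, the central angle is δ ≈ 1.343 rad (76.9°).
Interpolate at f = 2/10 with slerp weights a = sin((1−f)δ)/sin δ ≈ 0.903, b = sin(fδ)/sin δ ≈ 0.272.
p = a·p₁ + b·p₂ ≈ (-0.019, -0.336, 0.942); φ = arcsin(p_z) ≈ 70.36°, λ = atan2(p_y, p_x) ≈ -93.17°.

≈ lat 70°N, lon 93°W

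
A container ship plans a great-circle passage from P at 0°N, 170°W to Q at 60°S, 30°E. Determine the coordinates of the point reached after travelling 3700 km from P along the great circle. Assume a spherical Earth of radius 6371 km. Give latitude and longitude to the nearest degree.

The haversine formula gives a central angle δ ≈ 2.060 rad (118.0°) between the endpoints. The total great-circle distance is δ·R ≈ 2.060 × 6371 ≈ 13124 km, so the target fraction is f = 3700/13124 ≈ 0.282.
Interpolate at f ≈ 0.282 with slerp weights a = sin((1−f)δ)/sin δ ≈ 1.128, b = sin(fδ)/sin δ ≈ 0.622.
p = a·p₁ + b·p₂ ≈ (-0.842, -0.041, -0.538); φ = arcsin(p_z) ≈ -32.57°, λ = atan2(p_y, p_x) ≈ -177.25°.

≈ 33°S, 177°W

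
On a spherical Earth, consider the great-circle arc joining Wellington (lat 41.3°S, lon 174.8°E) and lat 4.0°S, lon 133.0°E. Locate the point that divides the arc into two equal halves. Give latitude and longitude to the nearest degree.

From cos δ = sin φ₁ sin φ₂ + cos φ₁ cos φ₂ cos Δλ, the central angle is δ ≈ 0.921 rad (52.8°).
Interpolate at f = 1/2 with slerp weights a = sin((1−f)δ)/sin δ ≈ 0.558, b = sin(fδ)/sin δ ≈ 0.558.
p = a·p₁ + b·p₂ ≈ (-0.797, 0.445, -0.407); φ = arcsin(p_z) ≈ -24.04°, λ = atan2(p_y, p_x) ≈ 150.82°.

≈ lat 24°S, lon 151°E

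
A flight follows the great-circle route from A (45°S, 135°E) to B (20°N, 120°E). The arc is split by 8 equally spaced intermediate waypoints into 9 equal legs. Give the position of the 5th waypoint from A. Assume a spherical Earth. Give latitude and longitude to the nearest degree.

≈ (9°S, 126°E)

The haversine formula gives a central angle δ ≈ 1.159 rad (66.4°) between the endpoints.
Interpolate at f = 5/9 with slerp weights a = sin((1−f)δ)/sin δ ≈ 0.538, b = sin(fδ)/sin δ ≈ 0.655.
p = a·p₁ + b·p₂ ≈ (-0.577, 0.802, -0.156); φ = arcsin(p_z) ≈ -8.98°, λ = atan2(p_y, p_x) ≈ 125.72°.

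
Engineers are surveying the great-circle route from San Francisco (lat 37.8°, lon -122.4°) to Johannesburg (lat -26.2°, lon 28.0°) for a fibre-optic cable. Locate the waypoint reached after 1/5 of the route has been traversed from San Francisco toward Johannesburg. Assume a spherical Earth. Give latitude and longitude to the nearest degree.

≈ lat 40°, lon -83°

Write both endpoints as unit vectors p₁, p₂ with components (cos φ cos λ, cos φ sin λ, sin φ).
The central angle between the endpoints is δ = arccos(p₁·p₂) ≈ 2.662 rad (152.5°).
Interpolate at f = 1/5 with slerp weights a = sin((1−f)δ)/sin δ ≈ 1.837, b = sin(fδ)/sin δ ≈ 1.099.
p = a·p₁ + b·p₂ ≈ (0.093, -0.762, 0.640); φ = arcsin(p_z) ≈ 39.82°, λ = atan2(p_y, p_x) ≈ -83.02°.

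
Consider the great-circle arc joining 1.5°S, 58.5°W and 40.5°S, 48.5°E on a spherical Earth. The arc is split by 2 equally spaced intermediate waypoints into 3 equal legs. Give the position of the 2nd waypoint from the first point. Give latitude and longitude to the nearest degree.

≈ 39°S, 4°E

Convert each endpoint to a unit vector on the sphere (x = cos φ cos λ, y = cos φ sin λ, z = sin φ).
The central angle between the endpoints is δ = arccos(p₁·p₂) ≈ 1.778 rad (101.8°).
Interpolate at f = 2/3 with slerp weights a = sin((1−f)δ)/sin δ ≈ 0.571, b = sin(fδ)/sin δ ≈ 0.947.
p = a·p₁ + b·p₂ ≈ (0.775, 0.053, -0.630); φ = arcsin(p_z) ≈ -39.03°, λ = atan2(p_y, p_x) ≈ 3.90°.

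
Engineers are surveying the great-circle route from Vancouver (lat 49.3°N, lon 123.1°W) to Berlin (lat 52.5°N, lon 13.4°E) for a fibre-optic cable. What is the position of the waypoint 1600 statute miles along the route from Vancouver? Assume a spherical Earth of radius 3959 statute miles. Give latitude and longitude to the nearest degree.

The haversine formula gives a central angle δ ≈ 1.252 rad (71.7°) between the endpoints. The total great-circle distance is δ·R ≈ 1.252 × 3959 ≈ 4956 mi, so the target fraction is f = 1600/4956 ≈ 0.323.
Interpolate at f ≈ 0.323 with slerp weights a = sin((1−f)δ)/sin δ ≈ 0.790, b = sin(fδ)/sin δ ≈ 0.414.
p = a·p₁ + b·p₂ ≈ (-0.036, -0.373, 0.927); φ = arcsin(p_z) ≈ 68.00°, λ = atan2(p_y, p_x) ≈ -95.51°.

≈ lat 68°N, lon 96°W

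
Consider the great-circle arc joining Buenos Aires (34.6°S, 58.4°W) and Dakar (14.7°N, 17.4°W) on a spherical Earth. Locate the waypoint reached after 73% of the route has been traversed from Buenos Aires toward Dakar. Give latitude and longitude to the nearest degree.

≈ (1°N, 28°W)

Convert each endpoint to a unit vector on the sphere (x = cos φ cos λ, y = cos φ sin λ, z = sin φ).
The central angle between the endpoints is δ = arccos(p₁·p₂) ≈ 1.096 rad (62.8°).
Interpolate at f = 0.73 with slerp weights a = sin((1−f)δ)/sin δ ≈ 0.328, b = sin(fδ)/sin δ ≈ 0.807.
p = a·p₁ + b·p₂ ≈ (0.886, -0.463, 0.018); φ = arcsin(p_z) ≈ 1.06°, λ = atan2(p_y, p_x) ≈ -27.60°.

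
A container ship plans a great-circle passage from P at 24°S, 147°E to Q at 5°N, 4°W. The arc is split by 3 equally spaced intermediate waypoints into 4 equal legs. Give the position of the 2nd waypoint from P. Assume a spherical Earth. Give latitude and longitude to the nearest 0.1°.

Write both endpoints as unit vectors p₁, p₂ with components (cos φ cos λ, cos φ sin λ, sin φ).
The central angle between the endpoints is δ = arccos(p₁·p₂) ≈ 2.552 rad (146.2°).
Interpolate at f = 2/4 with slerp weights a = sin((1−f)δ)/sin δ ≈ 1.722, b = sin(fδ)/sin δ ≈ 1.722.
p = a·p₁ + b·p₂ ≈ (0.392, 0.737, -0.550); φ = arcsin(p_z) ≈ -33.39°, λ = atan2(p_y, p_x) ≈ 62.00°.

≈ 33.4°S, 62.0°E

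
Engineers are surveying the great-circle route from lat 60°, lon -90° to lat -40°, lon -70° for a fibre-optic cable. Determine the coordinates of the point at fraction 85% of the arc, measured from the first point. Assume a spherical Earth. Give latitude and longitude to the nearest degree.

Convert each endpoint to a unit vector on the sphere (x = cos φ cos λ, y = cos φ sin λ, z = sin φ).
The central angle between the endpoints is δ = arccos(p₁·p₂) ≈ 1.769 rad (101.3°).
Interpolate at f = 0.85 with slerp weights a = sin((1−f)δ)/sin δ ≈ 0.267, b = sin(fδ)/sin δ ≈ 1.018.
p = a·p₁ + b·p₂ ≈ (0.267, -0.866, -0.422); φ = arcsin(p_z) ≈ -24.99°, λ = atan2(p_y, p_x) ≈ -72.89°.

≈ lat -25°, lon -73°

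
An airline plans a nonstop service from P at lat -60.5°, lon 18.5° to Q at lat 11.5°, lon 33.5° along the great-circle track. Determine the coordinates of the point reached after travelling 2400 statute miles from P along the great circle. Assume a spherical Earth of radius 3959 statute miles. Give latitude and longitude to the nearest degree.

Write both endpoints as unit vectors p₁, p₂ with components (cos φ cos λ, cos φ sin λ, sin φ).
The central angle between the endpoints is δ = arccos(p₁·p₂) ≈ 1.274 rad (73.0°). The total great-circle distance is δ·R ≈ 1.274 × 3959 ≈ 5043 mi, so the target fraction is f = 2400/5043 ≈ 0.476.
Interpolate at f ≈ 0.476 with slerp weights a = sin((1−f)δ)/sin δ ≈ 0.647, b = sin(fδ)/sin δ ≈ 0.596.
p = a·p₁ + b·p₂ ≈ (0.789, 0.423, -0.445); φ = arcsin(p_z) ≈ -26.41°, λ = atan2(p_y, p_x) ≈ 28.21°.

≈ lat -26°, lon 28°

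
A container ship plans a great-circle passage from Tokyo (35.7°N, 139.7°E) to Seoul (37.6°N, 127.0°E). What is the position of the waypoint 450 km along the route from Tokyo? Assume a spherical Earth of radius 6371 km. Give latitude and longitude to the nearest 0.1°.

The haversine formula gives a central angle δ ≈ 0.181 rad (10.4°) between the endpoints. The total great-circle distance is δ·R ≈ 0.181 × 6371 ≈ 1152 km, so the target fraction is f = 450/1152 ≈ 0.391.
Interpolate at f ≈ 0.391 with slerp weights a = sin((1−f)δ)/sin δ ≈ 0.611, b = sin(fδ)/sin δ ≈ 0.393.
p = a·p₁ + b·p₂ ≈ (-0.566, 0.570, 0.596); φ = arcsin(p_z) ≈ 36.60°, λ = atan2(p_y, p_x) ≈ 134.81°.

≈ (36.6°N, 134.8°E)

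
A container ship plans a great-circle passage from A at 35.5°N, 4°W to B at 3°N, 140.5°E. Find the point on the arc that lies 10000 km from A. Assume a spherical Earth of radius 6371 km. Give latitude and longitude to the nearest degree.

≈ 33°N, 113°E

Write both endpoints as unit vectors p₁, p₂ with components (cos φ cos λ, cos φ sin λ, sin φ).
The central angle between the endpoints is δ = arccos(p₁·p₂) ≈ 2.254 rad (129.2°). The total great-circle distance is δ·R ≈ 2.254 × 6371 ≈ 14362 km, so the target fraction is f = 10000/14362 ≈ 0.696.
Interpolate at f ≈ 0.696 with slerp weights a = sin((1−f)δ)/sin δ ≈ 0.816, b = sin(fδ)/sin δ ≈ 1.290.
p = a·p₁ + b·p₂ ≈ (-0.331, 0.773, 0.541); φ = arcsin(p_z) ≈ 32.76°, λ = atan2(p_y, p_x) ≈ 113.21°.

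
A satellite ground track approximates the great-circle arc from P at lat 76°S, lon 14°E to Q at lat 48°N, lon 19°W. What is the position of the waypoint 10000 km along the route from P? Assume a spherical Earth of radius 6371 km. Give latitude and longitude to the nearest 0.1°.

Write both endpoints as unit vectors p₁, p₂ with components (cos φ cos λ, cos φ sin λ, sin φ).
The central angle between the endpoints is δ = arccos(p₁·p₂) ≈ 2.196 rad (125.8°). The total great-circle distance is δ·R ≈ 2.196 × 6371 ≈ 13991 km, so the target fraction is f = 10000/13991 ≈ 0.715.
Interpolate at f ≈ 0.715 with slerp weights a = sin((1−f)δ)/sin δ ≈ 0.723, b = sin(fδ)/sin δ ≈ 1.233.
p = a·p₁ + b·p₂ ≈ (0.950, -0.226, 0.215); φ = arcsin(p_z) ≈ 12.41°, λ = atan2(p_y, p_x) ≈ -13.40°.

≈ lat 12.4°N, lon 13.4°W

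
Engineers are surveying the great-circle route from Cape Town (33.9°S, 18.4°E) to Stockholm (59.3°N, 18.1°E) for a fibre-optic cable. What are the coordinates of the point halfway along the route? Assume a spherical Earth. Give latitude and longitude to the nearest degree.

Convert each endpoint to a unit vector on the sphere (x = cos φ cos λ, y = cos φ sin λ, z = sin φ).
The central angle between the endpoints is δ = arccos(p₁·p₂) ≈ 1.627 rad (93.2°).
Interpolate at f = 1/2 with slerp weights a = sin((1−f)δ)/sin δ ≈ 0.728, b = sin(fδ)/sin δ ≈ 0.728.
p = a·p₁ + b·p₂ ≈ (0.926, 0.306, 0.220); φ = arcsin(p_z) ≈ 12.70°, λ = atan2(p_y, p_x) ≈ 18.29°.

≈ 13°N, 18°E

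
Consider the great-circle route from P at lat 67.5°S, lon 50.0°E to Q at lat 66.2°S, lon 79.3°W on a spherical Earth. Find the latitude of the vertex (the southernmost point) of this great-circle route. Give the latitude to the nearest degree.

The great circle lies in the plane with unit normal n̂ = (p₁ × p₂)/|p₁ × p₂|.
Here n̂_z ≈ -0.180; the vertex latitude is φ_max = arccos|n̂_z| ≈ 79.6°.
Check via Clairaut: cos φ_max = |cos φ₁| · sin C = cos(67.5°)·sin(152.0°) ≈ 0.180, again giving ≈ 79.6°.

≈ 80°S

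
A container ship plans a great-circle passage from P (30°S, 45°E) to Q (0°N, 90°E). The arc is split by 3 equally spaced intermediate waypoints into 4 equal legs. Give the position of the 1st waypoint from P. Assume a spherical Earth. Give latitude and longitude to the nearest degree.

≈ (24°S, 58°E)

Write both endpoints as unit vectors p₁, p₂ with components (cos φ cos λ, cos φ sin λ, sin φ).
The central angle between the endpoints is δ = arccos(p₁·p₂) ≈ 0.912 rad (52.2°).
Interpolate at f = 1/4 with slerp weights a = sin((1−f)δ)/sin δ ≈ 0.799, b = sin(fδ)/sin δ ≈ 0.286.
p = a·p₁ + b·p₂ ≈ (0.489, 0.775, -0.400); φ = arcsin(p_z) ≈ -23.55°, λ = atan2(p_y, p_x) ≈ 57.74°.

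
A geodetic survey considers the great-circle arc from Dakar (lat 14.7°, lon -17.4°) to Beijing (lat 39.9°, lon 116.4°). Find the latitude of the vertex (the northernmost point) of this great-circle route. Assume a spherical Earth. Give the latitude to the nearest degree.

≈ 55°

The great circle lies in the plane with unit normal n̂ = (p₁ × p₂)/|p₁ × p₂|.
Here n̂_z ≈ +0.572; the vertex latitude is φ_max = arccos|n̂_z| ≈ 55.1°.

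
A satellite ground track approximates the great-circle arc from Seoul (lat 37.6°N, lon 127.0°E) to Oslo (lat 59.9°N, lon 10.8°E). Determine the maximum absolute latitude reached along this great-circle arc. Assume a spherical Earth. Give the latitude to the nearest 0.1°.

≈ 67.6°N

The great circle lies in the plane with unit normal n̂ = (p₁ × p₂)/|p₁ × p₂|.
Here n̂_z ≈ -0.381; the vertex latitude is φ_max = arccos|n̂_z| ≈ 67.6°.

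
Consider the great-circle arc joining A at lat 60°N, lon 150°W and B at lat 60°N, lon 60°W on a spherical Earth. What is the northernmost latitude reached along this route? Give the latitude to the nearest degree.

The great circle lies in the plane with unit normal n̂ = (p₁ × p₂)/|p₁ × p₂|.
Here n̂_z ≈ +0.378; the vertex latitude is φ_max = arccos|n̂_z| ≈ 67.8°.

≈ 68°N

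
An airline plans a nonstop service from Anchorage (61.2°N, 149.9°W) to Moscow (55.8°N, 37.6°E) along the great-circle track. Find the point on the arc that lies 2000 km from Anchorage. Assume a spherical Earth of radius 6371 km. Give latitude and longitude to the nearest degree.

≈ 79°N, 158°W

Write both endpoints as unit vectors p₁, p₂ with components (cos φ cos λ, cos φ sin λ, sin φ).
The central angle between the endpoints is δ = arccos(p₁·p₂) ≈ 1.097 rad (62.9°). The total great-circle distance is δ·R ≈ 1.097 × 6371 ≈ 6989 km, so the target fraction is f = 2000/6989 ≈ 0.286.
Interpolate at f ≈ 0.286 with slerp weights a = sin((1−f)δ)/sin δ ≈ 0.793, b = sin(fδ)/sin δ ≈ 0.347.
p = a·p₁ + b·p₂ ≈ (-0.176, -0.073, 0.982); φ = arcsin(p_z) ≈ 79.03°, λ = atan2(p_y, p_x) ≈ -157.59°.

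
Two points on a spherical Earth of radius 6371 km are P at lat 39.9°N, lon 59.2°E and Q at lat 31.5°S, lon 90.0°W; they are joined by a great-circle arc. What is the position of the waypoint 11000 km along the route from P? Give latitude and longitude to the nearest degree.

Convert each endpoint to a unit vector on the sphere (x = cos φ cos λ, y = cos φ sin λ, z = sin φ).
The central angle between the endpoints is δ = arccos(p₁·p₂) ≈ 2.684 rad (153.8°). The total great-circle distance is δ·R ≈ 2.684 × 6371 ≈ 17098 km, so the target fraction is f = 11000/17098 ≈ 0.643.
Interpolate at f ≈ 0.643 with slerp weights a = sin((1−f)δ)/sin δ ≈ 1.850, b = sin(fδ)/sin δ ≈ 2.235.
p = a·p₁ + b·p₂ ≈ (0.727, -0.687, 0.019); φ = arcsin(p_z) ≈ 1.07°, λ = atan2(p_y, p_x) ≈ -43.39°.

≈ lat 1°N, lon 43°W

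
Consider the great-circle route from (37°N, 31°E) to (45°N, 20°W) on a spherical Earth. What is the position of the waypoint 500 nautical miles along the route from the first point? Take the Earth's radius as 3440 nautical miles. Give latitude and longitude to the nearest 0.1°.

From cos δ = sin φ₁ sin φ₂ + cos φ₁ cos φ₂ cos Δλ, the central angle is δ ≈ 0.675 rad (38.7°). The total great-circle distance is δ·R ≈ 0.675 × 3440 ≈ 2321 nmi, so the target fraction is f = 500/2321 ≈ 0.215.
Interpolate at f ≈ 0.215 with slerp weights a = sin((1−f)δ)/sin δ ≈ 0.808, b = sin(fδ)/sin δ ≈ 0.232.
p = a·p₁ + b·p₂ ≈ (0.707, 0.276, 0.650); φ = arcsin(p_z) ≈ 40.58°, λ = atan2(p_y, p_x) ≈ 21.34°.

≈ (40.6°N, 21.3°E)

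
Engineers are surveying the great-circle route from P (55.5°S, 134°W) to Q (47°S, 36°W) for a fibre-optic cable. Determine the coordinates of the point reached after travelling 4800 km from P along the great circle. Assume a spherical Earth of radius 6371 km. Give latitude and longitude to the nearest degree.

Convert each endpoint to a unit vector on the sphere (x = cos φ cos λ, y = cos φ sin λ, z = sin φ).
The central angle between the endpoints is δ = arccos(p₁·p₂) ≈ 0.990 rad (56.7°). The total great-circle distance is δ·R ≈ 0.990 × 6371 ≈ 6305 km, so the target fraction is f = 4800/6305 ≈ 0.761.
Interpolate at f ≈ 0.761 with slerp weights a = sin((1−f)δ)/sin δ ≈ 0.280, b = sin(fδ)/sin δ ≈ 0.818.
p = a·p₁ + b·p₂ ≈ (0.341, -0.442, -0.829); φ = arcsin(p_z) ≈ -56.04°, λ = atan2(p_y, p_x) ≈ -52.33°.

≈ (56°S, 52°W)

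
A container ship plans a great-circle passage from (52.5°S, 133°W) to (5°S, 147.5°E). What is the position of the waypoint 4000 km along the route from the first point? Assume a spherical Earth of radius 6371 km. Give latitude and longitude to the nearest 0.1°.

≈ (37.5°S, 179.5°E)

From cos δ = sin φ₁ sin φ₂ + cos φ₁ cos φ₂ cos Δλ, the central angle is δ ≈ 1.390 rad (79.6°). The total great-circle distance is δ·R ≈ 1.390 × 6371 ≈ 8857 km, so the target fraction is f = 4000/8857 ≈ 0.452.
Interpolate at f ≈ 0.452 with slerp weights a = sin((1−f)δ)/sin δ ≈ 0.702, b = sin(fδ)/sin δ ≈ 0.597.
p = a·p₁ + b·p₂ ≈ (-0.793, 0.007, -0.609); φ = arcsin(p_z) ≈ -37.52°, λ = atan2(p_y, p_x) ≈ 179.49°.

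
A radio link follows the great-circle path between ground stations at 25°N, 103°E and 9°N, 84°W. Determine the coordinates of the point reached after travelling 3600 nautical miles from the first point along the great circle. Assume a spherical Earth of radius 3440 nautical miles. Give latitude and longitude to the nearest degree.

The haversine formula gives a central angle δ ≈ 2.536 rad (145.3°) between the endpoints. The total great-circle distance is δ·R ≈ 2.536 × 3440 ≈ 8725 nmi, so the target fraction is f = 3600/8725 ≈ 0.413.
Interpolate at f ≈ 0.413 with slerp weights a = sin((1−f)δ)/sin δ ≈ 1.752, b = sin(fδ)/sin δ ≈ 1.522.
p = a·p₁ + b·p₂ ≈ (-0.200, 0.052, 0.978); φ = arcsin(p_z) ≈ 78.06°, λ = atan2(p_y, p_x) ≈ 165.31°.

≈ 78°N, 165°E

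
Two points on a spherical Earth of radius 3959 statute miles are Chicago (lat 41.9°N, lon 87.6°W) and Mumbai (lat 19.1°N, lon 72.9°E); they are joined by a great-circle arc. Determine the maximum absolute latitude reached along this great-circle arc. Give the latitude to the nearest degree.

The great circle lies in the plane with unit normal n̂ = (p₁ × p₂)/|p₁ × p₂|.
Here n̂_z ≈ +0.262; the vertex latitude is φ_max = arccos|n̂_z| ≈ 74.8°.
Check via Clairaut: cos φ_max = |cos φ₁| · sin C = cos(41.9°)·sin(20.6°) ≈ 0.262, again giving ≈ 74.8°.

≈ 75°N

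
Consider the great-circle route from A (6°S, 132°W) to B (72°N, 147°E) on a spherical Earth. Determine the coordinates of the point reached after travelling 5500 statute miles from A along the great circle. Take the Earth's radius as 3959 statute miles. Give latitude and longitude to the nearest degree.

≈ (66°N, 179°W)

Convert each endpoint to a unit vector on the sphere (x = cos φ cos λ, y = cos φ sin λ, z = sin φ).
The central angle between the endpoints is δ = arccos(p₁·p₂) ≈ 1.622 rad (92.9°). The total great-circle distance is δ·R ≈ 1.622 × 3959 ≈ 6422 mi, so the target fraction is f = 5500/6422 ≈ 0.856.
Interpolate at f ≈ 0.856 with slerp weights a = sin((1−f)δ)/sin δ ≈ 0.231, b = sin(fδ)/sin δ ≈ 0.985.
p = a·p₁ + b·p₂ ≈ (-0.409, -0.005, 0.913); φ = arcsin(p_z) ≈ 65.85°, λ = atan2(p_y, p_x) ≈ -179.29°.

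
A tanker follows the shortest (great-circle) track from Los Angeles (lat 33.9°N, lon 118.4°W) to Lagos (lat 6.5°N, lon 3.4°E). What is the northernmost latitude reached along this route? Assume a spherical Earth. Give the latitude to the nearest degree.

The great circle lies in the plane with unit normal n̂ = (p₁ × p₂)/|p₁ × p₂|.
Here n̂_z ≈ +0.755; the vertex latitude is φ_max = arccos|n̂_z| ≈ 41.0°.
Check via Clairaut: cos φ_max = |cos φ₁| · sin C = cos(33.9°)·sin(65.4°) ≈ 0.755, again giving ≈ 41.0°.

≈ 41°N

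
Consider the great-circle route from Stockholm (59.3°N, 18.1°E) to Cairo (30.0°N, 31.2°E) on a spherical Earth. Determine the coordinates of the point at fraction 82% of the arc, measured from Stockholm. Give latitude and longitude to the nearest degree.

From cos δ = sin φ₁ sin φ₂ + cos φ₁ cos φ₂ cos Δλ, the central angle is δ ≈ 0.534 rad (30.6°).
Interpolate at f = 0.82 with slerp weights a = sin((1−f)δ)/sin δ ≈ 0.189, b = sin(fδ)/sin δ ≈ 0.833.
p = a·p₁ + b·p₂ ≈ (0.709, 0.404, 0.579); φ = arcsin(p_z) ≈ 35.36°, λ = atan2(p_y, p_x) ≈ 29.67°.

≈ 35°N, 30°E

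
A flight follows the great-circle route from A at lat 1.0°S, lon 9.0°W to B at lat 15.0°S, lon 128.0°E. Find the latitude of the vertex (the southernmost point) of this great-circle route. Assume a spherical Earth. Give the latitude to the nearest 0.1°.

≈ 22.4°S

The great circle lies in the plane with unit normal n̂ = (p₁ × p₂)/|p₁ × p₂|.
Here n̂_z ≈ +0.925; the vertex latitude is φ_max = arccos|n̂_z| ≈ 22.4°.
Check via Clairaut: cos φ_max = |cos φ₁| · sin C = cos(1.0°)·sin(112.4°) ≈ 0.925, again giving ≈ 22.4°.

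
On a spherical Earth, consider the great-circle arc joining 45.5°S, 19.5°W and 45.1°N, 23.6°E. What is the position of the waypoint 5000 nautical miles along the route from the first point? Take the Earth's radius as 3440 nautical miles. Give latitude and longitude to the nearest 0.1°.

Convert each endpoint to a unit vector on the sphere (x = cos φ cos λ, y = cos φ sin λ, z = sin φ).
The central angle between the endpoints is δ = arccos(p₁·p₂) ≈ 1.715 rad (98.3°). The total great-circle distance is δ·R ≈ 1.715 × 3440 ≈ 5901 nmi, so the target fraction is f = 5000/5901 ≈ 0.847.
Interpolate at f ≈ 0.847 with slerp weights a = sin((1−f)δ)/sin δ ≈ 0.262, b = sin(fδ)/sin δ ≈ 1.004.
p = a·p₁ + b·p₂ ≈ (0.822, 0.222, 0.524); φ = arcsin(p_z) ≈ 31.62°, λ = atan2(p_y, p_x) ≈ 15.14°.

≈ 31.6°N, 15.1°E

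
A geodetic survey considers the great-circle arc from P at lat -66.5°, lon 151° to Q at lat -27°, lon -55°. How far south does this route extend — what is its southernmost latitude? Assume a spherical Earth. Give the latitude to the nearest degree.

≈ -81°

The great circle lies in the plane with unit normal n̂ = (p₁ × p₂)/|p₁ × p₂|.
Here n̂_z ≈ +0.156; the vertex latitude is φ_max = arccos|n̂_z| ≈ 81.0°.
Check via Clairaut: cos φ_max = |cos φ₁| · sin C = cos(66.5°)·sin(156.9°) ≈ 0.156, again giving ≈ 81.0°.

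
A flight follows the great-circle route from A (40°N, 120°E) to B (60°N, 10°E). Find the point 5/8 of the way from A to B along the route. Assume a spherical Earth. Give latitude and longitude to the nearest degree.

≈ (66°N, 64°E)

From cos δ = sin φ₁ sin φ₂ + cos φ₁ cos φ₂ cos Δλ, the central angle is δ ≈ 1.131 rad (64.8°).
Interpolate at f = 5/8 with slerp weights a = sin((1−f)δ)/sin δ ≈ 0.455, b = sin(fδ)/sin δ ≈ 0.718.
p = a·p₁ + b·p₂ ≈ (0.179, 0.364, 0.914); φ = arcsin(p_z) ≈ 66.06°, λ = atan2(p_y, p_x) ≈ 63.79°.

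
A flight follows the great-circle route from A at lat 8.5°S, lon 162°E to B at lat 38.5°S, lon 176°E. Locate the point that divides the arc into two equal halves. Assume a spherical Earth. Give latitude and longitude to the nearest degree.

≈ lat 24°S, lon 168°E

From cos δ = sin φ₁ sin φ₂ + cos φ₁ cos φ₂ cos Δλ, the central angle is δ ≈ 0.568 rad (32.5°).
Interpolate at f = 1/2 with slerp weights a = sin((1−f)δ)/sin δ ≈ 0.521, b = sin(fδ)/sin δ ≈ 0.521.
p = a·p₁ + b·p₂ ≈ (-0.897, 0.188, -0.401); φ = arcsin(p_z) ≈ -23.66°, λ = atan2(p_y, p_x) ≈ 168.18°.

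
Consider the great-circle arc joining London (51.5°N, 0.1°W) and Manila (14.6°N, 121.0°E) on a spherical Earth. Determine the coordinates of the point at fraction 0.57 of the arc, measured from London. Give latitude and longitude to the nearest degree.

Convert each endpoint to a unit vector on the sphere (x = cos φ cos λ, y = cos φ sin λ, z = sin φ).
The central angle between the endpoints is δ = arccos(p₁·p₂) ≈ 1.685 rad (96.5°).
Interpolate at f = 0.57 with slerp weights a = sin((1−f)δ)/sin δ ≈ 0.667, b = sin(fδ)/sin δ ≈ 0.825.
p = a·p₁ + b·p₂ ≈ (0.004, 0.683, 0.730); φ = arcsin(p_z) ≈ 46.89°, λ = atan2(p_y, p_x) ≈ 89.65°.

≈ (47°N, 90°E)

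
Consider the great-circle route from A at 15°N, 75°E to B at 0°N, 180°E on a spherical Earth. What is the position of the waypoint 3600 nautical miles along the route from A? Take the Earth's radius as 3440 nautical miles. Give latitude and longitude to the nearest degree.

Write both endpoints as unit vectors p₁, p₂ with components (cos φ cos λ, cos φ sin λ, sin φ).
The central angle between the endpoints is δ = arccos(p₁·p₂) ≈ 1.823 rad (104.5°). The total great-circle distance is δ·R ≈ 1.823 × 3440 ≈ 6273 nmi, so the target fraction is f = 3600/6273 ≈ 0.574.
Interpolate at f ≈ 0.574 with slerp weights a = sin((1−f)δ)/sin δ ≈ 0.724, b = sin(fδ)/sin δ ≈ 0.894.
p = a·p₁ + b·p₂ ≈ (-0.713, 0.676, 0.187); φ = arcsin(p_z) ≈ 10.80°, λ = atan2(p_y, p_x) ≈ 136.54°.

≈ 11°N, 137°E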